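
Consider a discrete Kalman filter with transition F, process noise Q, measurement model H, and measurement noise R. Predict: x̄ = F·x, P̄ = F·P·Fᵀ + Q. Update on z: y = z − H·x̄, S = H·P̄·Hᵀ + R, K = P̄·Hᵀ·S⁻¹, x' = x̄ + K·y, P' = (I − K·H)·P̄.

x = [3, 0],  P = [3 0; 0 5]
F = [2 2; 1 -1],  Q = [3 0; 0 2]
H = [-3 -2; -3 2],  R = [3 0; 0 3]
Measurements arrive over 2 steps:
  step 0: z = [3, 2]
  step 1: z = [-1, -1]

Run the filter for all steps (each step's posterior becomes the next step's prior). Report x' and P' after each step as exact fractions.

step 0: x̄ = F·x = [6, 3]
step 0: P̄ = F·P·Fᵀ + Q = [35 -4; -4 10]
step 0: y = z − H·x̄ = [27, 14]
step 0: S = H·P̄·Hᵀ + R = [310 275; 275 406]
step 0: K = P̄·Hᵀ·S⁻¹ = [-2769/16745 -557/3349; -4016/16745 808/3349]
step 0: x' = x̄ + K·y = [-13283/16745, -1637/16745]
step 0: P' = (I − K·H)·P̄ = [2777/16745 -12/16745; -12/16745 6042/16745]
step 1: x̄ = F·x = [-5968/3349, -11646/16745]
step 1: P̄ = F·P·Fᵀ + Q = [17083/3349 -1306/3349; -1306/3349 42333/16745]
step 1: y = z − H·x̄ = [-7621/985, -82973/16745]
step 1: S = H·P̄·Hᵀ + R = [53526/985 35259/985; 35259/985 1066662/16745]
step 1: K = P̄·Hᵀ·S⁻¹ = [-1950313/12169137 -658811/4056379; -875256/4056379 888316/4056379]
step 1: x' = x̄ + K·y = [3197386/12169137, -450958/4056379]
step 1: P' = (I − K·H)·P̄ = [1963373/12169137 -6530/4056379; -6530/4056379 1322679/4056379]

step 0: x' = [-13283/16745, -1637/16745], P' = [2777/16745 -12/16745; -12/16745 6042/16745]
step 1: x' = [3197386/12169137, -450958/4056379], P' = [1963373/12169137 -6530/4056379; -6530/4056379 1322679/4056379]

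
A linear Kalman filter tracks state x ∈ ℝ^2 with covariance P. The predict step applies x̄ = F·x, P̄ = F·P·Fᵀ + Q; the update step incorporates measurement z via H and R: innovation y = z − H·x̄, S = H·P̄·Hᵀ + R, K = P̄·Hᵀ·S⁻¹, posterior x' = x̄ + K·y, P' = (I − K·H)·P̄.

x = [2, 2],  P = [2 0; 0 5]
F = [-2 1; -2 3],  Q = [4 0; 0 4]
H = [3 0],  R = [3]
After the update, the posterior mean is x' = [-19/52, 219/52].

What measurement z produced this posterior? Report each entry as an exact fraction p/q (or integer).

z = [-1]

x̄ = F·x = [-2, 2]
P̄ = F·P·Fᵀ + Q = [17 23; 23 57]
S = H·P̄·Hᵀ + R = [156]
K = P̄·Hᵀ·S⁻¹ = [17/52; 23/52]
x' − x̄ = [85/52, 115/52] = K·y
y = (KᵀK)⁻¹·Kᵀ·(x' − x̄) = [5]
z = y + H·x̄ = [5] + [-6] = [-1]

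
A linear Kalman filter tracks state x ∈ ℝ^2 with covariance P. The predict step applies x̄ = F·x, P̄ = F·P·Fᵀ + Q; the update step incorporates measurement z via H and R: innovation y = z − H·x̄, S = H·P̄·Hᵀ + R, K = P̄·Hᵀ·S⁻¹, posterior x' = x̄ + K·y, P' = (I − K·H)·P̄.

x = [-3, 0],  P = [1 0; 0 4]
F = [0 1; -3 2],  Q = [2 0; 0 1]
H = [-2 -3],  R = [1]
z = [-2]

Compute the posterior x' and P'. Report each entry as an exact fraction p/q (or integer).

x̄ = F·x = [0, 9]
P̄ = F·P·Fᵀ + Q = [6 8; 8 26]
y = z − H·x̄ = [25]
S = H·P̄·Hᵀ + R = [355]
K = P̄·Hᵀ·S⁻¹ = [-36/355; -94/355]
x' = x̄ + K·y = [-180/71, 169/71]
P' = (I − K·H)·P̄ = [834/355 -544/355; -544/355 394/355]

x' = [-180/71, 169/71]
P' = [834/355 -544/355; -544/355 394/355]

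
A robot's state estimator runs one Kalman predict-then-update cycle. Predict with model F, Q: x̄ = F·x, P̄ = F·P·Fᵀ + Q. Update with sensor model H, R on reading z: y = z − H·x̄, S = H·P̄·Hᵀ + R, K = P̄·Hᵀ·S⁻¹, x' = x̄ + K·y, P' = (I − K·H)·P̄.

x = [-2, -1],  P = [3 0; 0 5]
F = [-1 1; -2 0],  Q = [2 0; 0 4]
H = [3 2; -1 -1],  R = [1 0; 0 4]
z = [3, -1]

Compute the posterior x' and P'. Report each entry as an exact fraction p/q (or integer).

x' = [-169/535, 1048/535]
P' = [1074/535 -1538/535; -1538/535 2326/535]

x̄ = F·x = [1, 4]
P̄ = F·P·Fᵀ + Q = [10 6; 6 16]
y = z − H·x̄ = [-8, 4]
S = H·P̄·Hᵀ + R = [227 -92; -92 42]
K = P̄·Hᵀ·S⁻¹ = [146/535 116/535; 38/535 -197/535]
x' = x̄ + K·y = [-169/535, 1048/535]
P' = (I − K·H)·P̄ = [1074/535 -1538/535; -1538/535 2326/535]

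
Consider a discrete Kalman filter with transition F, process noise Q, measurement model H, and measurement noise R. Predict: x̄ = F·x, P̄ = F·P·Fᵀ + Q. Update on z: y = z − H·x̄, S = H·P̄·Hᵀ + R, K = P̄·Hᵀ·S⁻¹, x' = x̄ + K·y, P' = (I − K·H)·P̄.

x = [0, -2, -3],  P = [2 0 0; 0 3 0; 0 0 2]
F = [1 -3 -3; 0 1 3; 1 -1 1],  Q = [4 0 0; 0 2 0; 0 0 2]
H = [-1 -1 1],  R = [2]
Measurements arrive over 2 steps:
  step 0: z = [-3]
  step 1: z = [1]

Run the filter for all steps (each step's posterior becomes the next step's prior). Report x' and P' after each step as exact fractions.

step 0: x̄ = F·x = [15, -11, -1]
step 0: P̄ = F·P·Fᵀ + Q = [51 -27 5; -27 23 3; 5 3 9]
step 0: y = z − H·x̄ = [2]
step 0: S = H·P̄·Hᵀ + R = [15]
step 0: K = P̄·Hᵀ·S⁻¹ = [-19/15; 7/15; 1/15]
step 0: x' = x̄ + K·y = [187/15, -151/15, -13/15]
step 0: P' = (I − K·H)·P̄ = [404/15 -272/15 94/15; -272/15 296/15 38/15; 94/15 38/15 134/15]
step 1: x̄ = F·x = [679/15, -38/3, 65/3]
step 1: P̄ = F·P·Fᵀ + Q = [6086/15 -508/3 358/3; -508/3 352/3 8/3; 358/3 8/3 304/3]
step 1: y = z − H·x̄ = [179/15]
step 1: S = H·P̄·Hᵀ + R = [656/15]
step 1: K = P̄·Hᵀ·S⁻¹ = [-439/164; 5/4; -155/328]
step 1: x' = x̄ + K·y = [2185/164, 9/4, 5257/328]
step 1: P' = (I − K·H)·P̄ = [3787/41 -23 5249/82; -23 49 57/2; 5249/82 57/2 15017/164]

step 0: x' = [187/15, -151/15, -13/15], P' = [404/15 -272/15 94/15; -272/15 296/15 38/15; 94/15 38/15 134/15]
step 1: x' = [2185/164, 9/4, 5257/328], P' = [3787/41 -23 5249/82; -23 49 57/2; 5249/82 57/2 15017/164]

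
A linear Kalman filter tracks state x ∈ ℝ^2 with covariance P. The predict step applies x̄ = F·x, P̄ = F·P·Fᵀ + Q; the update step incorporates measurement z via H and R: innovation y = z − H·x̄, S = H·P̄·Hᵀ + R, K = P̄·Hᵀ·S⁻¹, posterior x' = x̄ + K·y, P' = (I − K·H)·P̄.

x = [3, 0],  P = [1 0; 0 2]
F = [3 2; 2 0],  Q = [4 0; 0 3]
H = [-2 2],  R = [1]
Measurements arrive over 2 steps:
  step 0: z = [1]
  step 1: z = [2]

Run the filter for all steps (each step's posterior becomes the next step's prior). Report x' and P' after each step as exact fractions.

step 0: x̄ = F·x = [9, 6]
step 0: P̄ = F·P·Fᵀ + Q = [21 6; 6 7]
step 0: y = z − H·x̄ = [7]
step 0: S = H·P̄·Hᵀ + R = [65]
step 0: K = P̄·Hᵀ·S⁻¹ = [-6/13; 2/65]
step 0: x' = x̄ + K·y = [75/13, 404/65]
step 0: P' = (I − K·H)·P̄ = [93/13 90/13; 90/13 451/65]
step 1: x̄ = F·x = [1933/65, 150/13]
step 1: P̄ = F·P·Fᵀ + Q = [11649/65 918/13; 918/13 411/13]
step 1: y = z − H·x̄ = [192/5]
step 1: S = H·P̄·Hᵀ + R = [1397/5]
step 1: K = P̄·Hᵀ·S⁻¹ = [-1086/1397; -390/1397]
step 1: x' = x̄ + K·y = [-2051/18161, 14862/18161]
step 1: P' = (I − K·H)·P̄ = [188301/18161 181242/18161; 181242/18161 178707/18161]

step 0: x' = [75/13, 404/65], P' = [93/13 90/13; 90/13 451/65]
step 1: x' = [-2051/18161, 14862/18161], P' = [188301/18161 181242/18161; 181242/18161 178707/18161]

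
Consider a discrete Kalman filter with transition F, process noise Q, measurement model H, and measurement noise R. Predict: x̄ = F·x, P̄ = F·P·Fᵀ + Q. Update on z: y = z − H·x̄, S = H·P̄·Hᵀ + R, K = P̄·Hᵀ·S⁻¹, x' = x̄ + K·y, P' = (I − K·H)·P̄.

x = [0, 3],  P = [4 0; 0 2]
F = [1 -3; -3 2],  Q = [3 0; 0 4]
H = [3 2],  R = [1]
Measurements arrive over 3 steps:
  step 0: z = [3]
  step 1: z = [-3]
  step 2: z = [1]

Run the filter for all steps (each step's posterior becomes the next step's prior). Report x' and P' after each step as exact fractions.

step 0: x' = [-342/65, 606/65], P' = [2521/130 -1884/65; -1884/65 2832/65]
step 1: x' = [-126009/56969, 101751/56969], P' = [2509451/56969 -3732429/56969; -3732429/56969 5565232/56969]
step 2: x' = [-192801234/52249625, 63046563/10449925], P' = [2472590804/52249625 -735623928/10449925; -735623928/10449925 219363111/2089985]

step 0: x̄ = F·x = [-9, 6]
step 0: P̄ = F·P·Fᵀ + Q = [25 -24; -24 48]
step 0: y = z − H·x̄ = [18]
step 0: S = H·P̄·Hᵀ + R = [130]
step 0: K = P̄·Hᵀ·S⁻¹ = [27/130; 12/65]
step 0: x' = x̄ + K·y = [-342/65, 606/65]
step 0: P' = (I − K·H)·P̄ = [2521/130 -1884/65; -1884/65 2832/65]
step 1: x̄ = F·x = [-432/13, 2238/65]
step 1: P̄ = F·P·Fᵀ + Q = [15299/26 -16599/26; -16599/26 91081/130]
step 1: y = z − H·x̄ = [1809/65]
step 1: S = H·P̄·Hᵀ + R = [56969/130]
step 1: K = P̄·Hᵀ·S⁻¹ = [63495/56969; -66823/56969]
step 1: x' = x̄ + K·y = [-126009/56969, 101751/56969]
step 1: P' = (I − K·H)·P̄ = [2509451/56969 -3732429/56969; -3732429/56969 5565232/56969]
step 2: x̄ = F·x = [-431262/56969, 581529/56969]
step 2: P̄ = F·P·Fᵀ + Q = [75162020/56969 -81976464/56969; -81976464/56969 89863011/56969]
step 2: y = z − H·x̄ = [187697/56969]
step 2: S = H·P̄·Hᵀ + R = [52249625/56969]
step 2: K = P̄·Hᵀ·S⁻¹ = [61533132/52249625; -13240674/10449925]
step 2: x' = x̄ + K·y = [-192801234/52249625, 63046563/10449925]
step 2: P' = (I − K·H)·P̄ = [2472590804/52249625 -735623928/10449925; -735623928/10449925 219363111/2089985]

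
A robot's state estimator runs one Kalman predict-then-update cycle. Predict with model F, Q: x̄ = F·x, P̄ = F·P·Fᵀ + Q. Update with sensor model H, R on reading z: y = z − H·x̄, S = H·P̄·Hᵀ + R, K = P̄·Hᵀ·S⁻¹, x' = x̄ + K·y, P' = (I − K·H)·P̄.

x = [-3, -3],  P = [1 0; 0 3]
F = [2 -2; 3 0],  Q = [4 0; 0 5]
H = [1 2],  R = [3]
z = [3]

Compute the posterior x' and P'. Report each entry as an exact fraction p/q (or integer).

x̄ = F·x = [0, -9]
P̄ = F·P·Fᵀ + Q = [20 6; 6 14]
y = z − H·x̄ = [21]
S = H·P̄·Hᵀ + R = [103]
K = P̄·Hᵀ·S⁻¹ = [32/103; 34/103]
x' = x̄ + K·y = [672/103, -213/103]
P' = (I − K·H)·P̄ = [1036/103 -470/103; -470/103 286/103]

x' = [672/103, -213/103]
P' = [1036/103 -470/103; -470/103 286/103]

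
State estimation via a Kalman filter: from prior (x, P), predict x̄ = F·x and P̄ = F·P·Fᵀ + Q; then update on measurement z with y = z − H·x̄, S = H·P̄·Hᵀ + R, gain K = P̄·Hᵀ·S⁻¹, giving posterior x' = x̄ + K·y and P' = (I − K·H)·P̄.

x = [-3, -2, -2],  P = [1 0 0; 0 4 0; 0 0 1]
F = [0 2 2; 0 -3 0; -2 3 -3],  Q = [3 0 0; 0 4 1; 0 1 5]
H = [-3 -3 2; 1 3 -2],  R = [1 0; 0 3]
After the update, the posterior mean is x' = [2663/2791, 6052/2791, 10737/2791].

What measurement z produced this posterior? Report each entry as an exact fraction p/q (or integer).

x̄ = F·x = [-8, 6, 6]
P̄ = F·P·Fᵀ + Q = [23 -24 18; -24 40 -35; 18 -35 54]
S = H·P̄·Hᵀ + R = [556 -633; -633 806]
K = P̄·Hᵀ·S⁻¹ = [-22371/47447 -22573/47447; 9970/47447 17602/47447; 4719/47447 -7773/47447]
x' − x̄ = [24991/2791, -10694/2791, -6009/2791] = K·y
y = (KᵀK)⁻¹·Kᵀ·(x' − x̄) = [-20, 1]
z = y + H·x̄ = [-20, 1] + [18, -2] = [-2, -1]

z = [-2, -1]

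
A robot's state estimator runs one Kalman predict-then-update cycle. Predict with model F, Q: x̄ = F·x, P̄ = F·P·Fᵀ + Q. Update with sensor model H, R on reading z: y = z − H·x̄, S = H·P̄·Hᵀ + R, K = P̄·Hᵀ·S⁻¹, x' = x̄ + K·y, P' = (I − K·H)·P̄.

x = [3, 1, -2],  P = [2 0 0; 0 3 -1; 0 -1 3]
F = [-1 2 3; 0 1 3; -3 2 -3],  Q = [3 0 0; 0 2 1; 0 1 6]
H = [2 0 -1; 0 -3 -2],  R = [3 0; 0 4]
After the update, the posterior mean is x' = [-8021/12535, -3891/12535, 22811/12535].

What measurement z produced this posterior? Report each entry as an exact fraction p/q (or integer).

z = [-3, -3]

x̄ = F·x = [-7, -5, -1]
P̄ = F·P·Fᵀ + Q = [32 24 -9; 24 26 -23; -9 -23 75]
S = H·P̄·Hᵀ + R = [242 -27; -27 262]
K = P̄·Hᵀ·S⁻¹ = [17668/62675 -11097/62675; 17738/62675 -5827/62675; -26553/62675 -22113/62675]
x' − x̄ = [79724/12535, 58784/12535, 35346/12535] = K·y
y = (KᵀK)⁻¹·Kᵀ·(x' − x̄) = [10, -20]
z = y + H·x̄ = [10, -20] + [-13, 17] = [-3, -3]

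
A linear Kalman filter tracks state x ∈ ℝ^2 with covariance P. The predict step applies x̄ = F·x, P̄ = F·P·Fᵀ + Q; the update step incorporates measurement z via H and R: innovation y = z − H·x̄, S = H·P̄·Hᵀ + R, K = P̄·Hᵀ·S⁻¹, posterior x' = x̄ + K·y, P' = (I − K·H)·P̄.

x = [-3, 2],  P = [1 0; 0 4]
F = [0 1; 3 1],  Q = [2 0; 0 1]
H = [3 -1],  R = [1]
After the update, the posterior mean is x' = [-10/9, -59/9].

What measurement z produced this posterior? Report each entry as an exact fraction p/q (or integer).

x̄ = F·x = [2, -7]
P̄ = F·P·Fᵀ + Q = [6 4; 4 14]
S = H·P̄·Hᵀ + R = [45]
K = P̄·Hᵀ·S⁻¹ = [14/45; -2/45]
x' − x̄ = [-28/9, 4/9] = K·y
y = (KᵀK)⁻¹·Kᵀ·(x' − x̄) = [-10]
z = y + H·x̄ = [-10] + [13] = [3]

z = [3]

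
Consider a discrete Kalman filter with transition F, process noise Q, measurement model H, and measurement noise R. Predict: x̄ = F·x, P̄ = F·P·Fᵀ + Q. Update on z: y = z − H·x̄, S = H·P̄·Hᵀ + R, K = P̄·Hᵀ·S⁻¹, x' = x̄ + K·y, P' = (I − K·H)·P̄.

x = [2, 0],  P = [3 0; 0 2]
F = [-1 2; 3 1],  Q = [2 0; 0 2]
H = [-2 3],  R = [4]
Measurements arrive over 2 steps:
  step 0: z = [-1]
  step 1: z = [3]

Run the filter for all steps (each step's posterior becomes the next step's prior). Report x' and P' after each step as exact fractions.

step 0: x̄ = F·x = [-2, 6]
step 0: P̄ = F·P·Fᵀ + Q = [13 -5; -5 31]
step 0: y = z − H·x̄ = [-23]
step 0: S = H·P̄·Hᵀ + R = [395]
step 0: K = P̄·Hᵀ·S⁻¹ = [-41/395; 103/395]
step 0: x' = x̄ + K·y = [153/395, 1/395]
step 0: P' = (I − K·H)·P̄ = [3454/395 2248/395; 2248/395 1636/395]
step 1: x̄ = F·x = [-151/395, 92/79]
step 1: P̄ = F·P·Fᵀ + Q = [1796/395 830/79; 830/79 9400/79]
step 1: y = z − H·x̄ = [-497/395]
step 1: S = H·P̄·Hᵀ + R = [381964/395]
step 1: K = P̄·Hᵀ·S⁻¹ = [4429/190982; 33175/95491]
step 1: x' = x̄ + K·y = [-78581/190982, 69463/95491]
step 1: P' = (I − K·H)·P̄ = [384521/95491 259300/95491; 259300/95491 217100/95491]

step 0: x' = [153/395, 1/395], P' = [3454/395 2248/395; 2248/395 1636/395]
step 1: x' = [-78581/190982, 69463/95491], P' = [384521/95491 259300/95491; 259300/95491 217100/95491]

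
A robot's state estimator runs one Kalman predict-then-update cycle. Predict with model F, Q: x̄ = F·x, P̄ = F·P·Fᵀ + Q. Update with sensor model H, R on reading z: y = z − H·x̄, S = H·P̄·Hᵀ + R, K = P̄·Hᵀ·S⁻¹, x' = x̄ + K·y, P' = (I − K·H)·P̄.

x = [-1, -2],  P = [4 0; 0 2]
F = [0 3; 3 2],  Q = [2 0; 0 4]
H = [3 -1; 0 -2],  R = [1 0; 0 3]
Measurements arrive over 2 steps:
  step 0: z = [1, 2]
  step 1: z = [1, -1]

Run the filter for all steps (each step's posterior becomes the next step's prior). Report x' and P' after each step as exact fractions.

step 0: x̄ = F·x = [-6, -7]
step 0: P̄ = F·P·Fᵀ + Q = [20 12; 12 48]
step 0: y = z − H·x̄ = [12, -12]
step 0: S = H·P̄·Hᵀ + R = [157 24; 24 195]
step 0: K = P̄·Hᵀ·S⁻¹ = [3312/10013 -1640/10013; -12/10013 -4928/10013]
step 0: x' = x̄ + K·y = [-654/10013, -11099/10013]
step 0: P' = (I − K·H)·P̄ = [1924/10013 2460/10013; 2460/10013 7392/10013]
step 1: x̄ = F·x = [-33297/10013, -24160/10013]
step 1: P̄ = F·P·Fᵀ + Q = [86554/10013 66492/10013; 66492/10013 116456/10013]
step 1: y = z − H·x̄ = [85744/10013, -58333/10013]
step 1: S = H·P̄·Hᵀ + R = [506503/10013 -166040/10013; -166040/10013 495863/10013]
step 1: K = P̄·Hᵀ·S⁻¹ = [7360950/22329653 -3523704/22329653; 249060/22329653 -10405072/22329653]
step 1: x' = x̄ + K·y = [9307407/22329653, 8871472/22329653]
step 1: P' = (I − K·H)·P̄ = [4215502/22329653 5285556/22329653; 5285556/22329653 15607608/22329653]

step 0: x' = [-654/10013, -11099/10013], P' = [1924/10013 2460/10013; 2460/10013 7392/10013]
step 1: x' = [9307407/22329653, 8871472/22329653], P' = [4215502/22329653 5285556/22329653; 5285556/22329653 15607608/22329653]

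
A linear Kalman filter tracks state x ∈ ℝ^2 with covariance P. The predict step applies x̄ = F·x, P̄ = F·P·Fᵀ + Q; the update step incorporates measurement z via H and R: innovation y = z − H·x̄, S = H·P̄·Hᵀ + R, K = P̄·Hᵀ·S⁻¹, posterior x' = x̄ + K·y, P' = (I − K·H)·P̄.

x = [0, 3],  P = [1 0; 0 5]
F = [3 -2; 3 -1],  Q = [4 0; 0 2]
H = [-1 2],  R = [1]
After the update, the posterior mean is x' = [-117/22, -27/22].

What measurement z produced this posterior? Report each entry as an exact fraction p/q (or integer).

x̄ = F·x = [-6, -3]
P̄ = F·P·Fᵀ + Q = [33 19; 19 16]
S = H·P̄·Hᵀ + R = [22]
K = P̄·Hᵀ·S⁻¹ = [5/22; 13/22]
x' − x̄ = [15/22, 39/22] = K·y
y = (KᵀK)⁻¹·Kᵀ·(x' − x̄) = [3]
z = y + H·x̄ = [3] + [0] = [3]

z = [3]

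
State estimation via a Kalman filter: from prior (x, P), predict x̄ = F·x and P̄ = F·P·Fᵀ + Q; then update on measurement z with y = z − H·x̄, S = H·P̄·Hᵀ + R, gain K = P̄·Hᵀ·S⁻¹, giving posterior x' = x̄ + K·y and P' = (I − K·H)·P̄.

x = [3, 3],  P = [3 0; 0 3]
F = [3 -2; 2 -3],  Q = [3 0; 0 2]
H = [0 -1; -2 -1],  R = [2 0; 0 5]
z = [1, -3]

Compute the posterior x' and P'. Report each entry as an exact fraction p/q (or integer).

x̄ = F·x = [3, -3]
P̄ = F·P·Fᵀ + Q = [42 36; 36 41]
y = z − H·x̄ = [-2, 0]
S = H·P̄·Hᵀ + R = [43 113; 113 358]
K = P̄·Hᵀ·S⁻¹ = [32/125 -52/125; -1909/2625 -226/2625]
x' = x̄ + K·y = [311/125, -4057/2625]
P' = (I − K·H)·P̄ = [162/125 -64/125; -64/125 3818/2625]

x' = [311/125, -4057/2625]
P' = [162/125 -64/125; -64/125 3818/2625]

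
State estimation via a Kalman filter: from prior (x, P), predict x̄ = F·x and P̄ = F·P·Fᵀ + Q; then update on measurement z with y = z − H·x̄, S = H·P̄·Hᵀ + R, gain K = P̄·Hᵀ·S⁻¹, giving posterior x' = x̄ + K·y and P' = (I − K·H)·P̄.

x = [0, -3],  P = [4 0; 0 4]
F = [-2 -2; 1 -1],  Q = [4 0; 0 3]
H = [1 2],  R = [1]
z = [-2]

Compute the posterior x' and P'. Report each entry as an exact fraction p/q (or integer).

x̄ = F·x = [6, 3]
P̄ = F·P·Fᵀ + Q = [36 0; 0 11]
y = z − H·x̄ = [-14]
S = H·P̄·Hᵀ + R = [81]
K = P̄·Hᵀ·S⁻¹ = [4/9; 22/81]
x' = x̄ + K·y = [-2/9, -65/81]
P' = (I − K·H)·P̄ = [20 -88/9; -88/9 407/81]

x' = [-2/9, -65/81]
P' = [20 -88/9; -88/9 407/81]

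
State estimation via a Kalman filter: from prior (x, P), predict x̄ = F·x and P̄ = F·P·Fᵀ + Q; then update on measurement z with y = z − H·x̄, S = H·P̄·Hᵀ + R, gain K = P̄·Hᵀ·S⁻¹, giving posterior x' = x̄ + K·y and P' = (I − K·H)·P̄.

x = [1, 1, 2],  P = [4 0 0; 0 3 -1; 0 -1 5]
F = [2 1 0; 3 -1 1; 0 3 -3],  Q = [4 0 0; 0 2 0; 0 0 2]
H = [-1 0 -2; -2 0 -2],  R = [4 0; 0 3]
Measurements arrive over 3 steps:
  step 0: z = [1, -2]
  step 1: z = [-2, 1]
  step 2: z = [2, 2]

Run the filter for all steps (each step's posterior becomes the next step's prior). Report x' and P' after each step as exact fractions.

step 0: x' = [35165/11441, 41644/11441, -23595/11441], P' = [55492/11441 82300/11441 -43240/11441; 82300/11441 255168/11441 -66430/11441; -43240/11441 -66430/11441 38572/11441]
step 1: x' = [-8093324/39841115, 165204299/79682230, 4173289/15936446], P' = [105109444/39841115 120964348/39841115 -15800936/7968223; 120964348/39841115 1173918137/79682230 -39153475/15936446; -15800936/7968223 -39153475/15936446 30500149/15936446]
step 2: x' = [-670479059308/1249557711683, -1990574609187/1249557711683, -697534895035/1249557711683], P' = [3274380368324/1249557711683 3640300973400/1249557711683 -2463497261228/1249557711683; 3640300973400/1249557711683 17438237904098/1249557711683 -2965459357164/1249557711683; -2463497261228/1249557711683 -2965459357164/1249557711683 2382470825510/1249557711683]

step 0: x̄ = F·x = [3, 4, -3]
step 0: P̄ = F·P·Fᵀ + Q = [23 20 12; 20 48 -30; 12 -30 92]
step 0: y = z − H·x̄ = [-2, -2]
step 0: S = H·P̄·Hᵀ + R = [443 486; 486 559]
step 0: K = P̄·Hᵀ·S⁻¹ = [7747/11441 -8168/11441; 12640/11441 -10580/11441; -8476/11441 3112/11441]
step 0: x' = x̄ + K·y = [35165/11441, 41644/11441, -23595/11441]
step 0: P' = (I − K·H)·P̄ = [55492/11441 82300/11441 -43240/11441; 82300/11441 255168/11441 -66430/11441; -43240/11441 -66430/11441 38572/11441]
step 1: x̄ = F·x = [111974/11441, 2368/673, 195717/11441]
step 1: P̄ = F·P·Fᵀ + Q = [852100/11441 422/673 1718034/11441; 422/673 11510/673 -8820/673; 1718034/11441 -8820/673 3862282/11441]
step 1: y = z − H·x̄ = [480526/11441, 626823/11441]
step 1: S = H·P̄·Hᵀ + R = [23219128/11441 27461532/11441; 27461532/11441 32636123/11441]
step 1: K = P̄·Hᵀ·S⁻¹ = [13224979/39841115 -17403176/39841115; 74803027/159364460 -15387107/39841115; -14699213/31872892 367241/7968223]
step 1: x' = x̄ + K·y = [-8093324/39841115, 165204299/79682230, 4173289/15936446]
step 1: P' = (I − K·H)·P̄ = [105109444/39841115 120964348/39841115 -15800936/7968223; 120964348/39841115 1173918137/79682230 -39153475/15936446; -15800936/7968223 -39153475/15936446 30500149/15936446]
step 2: x̄ = F·x = [132831003/79682230, -96448899/39841115, 12735693/2343595]
step 2: P̄ = F·P·Fᵀ + Q = [3301237393/79682230 -91231104/39841115 191431908/2343595; -91231104/39841115 684829874/39841115 -45718188/2343595; 191431908/2343595 -45718188/2343595 459439622/2343595]
step 2: y = z − H·x̄ = [1158222587/79682230, 129105359/7968223]
step 2: S = H·P̄·Hᵀ + R = [92138494393/79682230 10813837261/7968223; 10813837261/7968223 12799726383/7968223]
step 2: K = P̄·Hᵀ·S⁻¹ = [413153538533/1249557711683 -3628112336/8386293367; 572654435232/1249557711683 -3019425576/8386293367; -575361097448/1249557711683 362534388/8386293367]
step 2: x' = x̄ + K·y = [-670479059308/1249557711683, -1990574609187/1249557711683, -697534895035/1249557711683]
step 2: P' = (I − K·H)·P̄ = [3274380368324/1249557711683 3640300973400/1249557711683 -2463497261228/1249557711683; 3640300973400/1249557711683 17438237904098/1249557711683 -2965459357164/1249557711683; -2463497261228/1249557711683 -2965459357164/1249557711683 2382470825510/1249557711683]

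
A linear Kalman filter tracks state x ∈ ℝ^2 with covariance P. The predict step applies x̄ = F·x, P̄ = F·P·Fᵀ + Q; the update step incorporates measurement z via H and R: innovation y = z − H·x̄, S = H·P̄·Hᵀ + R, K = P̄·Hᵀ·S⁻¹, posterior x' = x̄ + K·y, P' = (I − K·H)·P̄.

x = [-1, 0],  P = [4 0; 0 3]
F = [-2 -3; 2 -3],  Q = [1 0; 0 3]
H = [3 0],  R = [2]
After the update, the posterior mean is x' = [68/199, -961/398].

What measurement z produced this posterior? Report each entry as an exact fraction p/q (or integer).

z = [1]

x̄ = F·x = [2, -2]
P̄ = F·P·Fᵀ + Q = [44 11; 11 46]
S = H·P̄·Hᵀ + R = [398]
K = P̄·Hᵀ·S⁻¹ = [66/199; 33/398]
x' − x̄ = [-330/199, -165/398] = K·y
y = (KᵀK)⁻¹·Kᵀ·(x' − x̄) = [-5]
z = y + H·x̄ = [-5] + [6] = [1]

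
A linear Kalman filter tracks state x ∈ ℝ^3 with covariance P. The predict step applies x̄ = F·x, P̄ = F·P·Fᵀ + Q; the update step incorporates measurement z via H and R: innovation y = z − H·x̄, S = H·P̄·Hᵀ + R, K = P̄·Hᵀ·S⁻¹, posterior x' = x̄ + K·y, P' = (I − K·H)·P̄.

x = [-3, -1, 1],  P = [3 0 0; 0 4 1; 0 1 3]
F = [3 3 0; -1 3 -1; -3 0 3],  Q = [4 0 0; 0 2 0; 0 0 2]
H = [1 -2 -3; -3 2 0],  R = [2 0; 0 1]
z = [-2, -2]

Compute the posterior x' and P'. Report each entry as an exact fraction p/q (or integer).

x' = [-31632/19487, -66403/19487, 47076/19487]
P' = [240002/19487 356089/19487 -156186/19487; 356089/19487 533118/19487 -18069/1499; -156186/19487 -18069/1499 108040/19487]

x̄ = F·x = [-12, -1, 12]
P̄ = F·P·Fᵀ + Q = [67 24 -18; 24 38 9; -18 9 56]
y = z − H·x̄ = [44, -36]
S = H·P̄·Hᵀ + R = [845 -377; -377 468]
K = P̄·Hᵀ·S⁻¹ = [-1809/19487 -7828/19487; -2728/19487 -2031/19487; -5256/19487 -1236/19487]
x' = x̄ + K·y = [-31632/19487, -66403/19487, 47076/19487]
P' = (I − K·H)·P̄ = [240002/19487 356089/19487 -156186/19487; 356089/19487 533118/19487 -18069/1499; -156186/19487 -18069/1499 108040/19487]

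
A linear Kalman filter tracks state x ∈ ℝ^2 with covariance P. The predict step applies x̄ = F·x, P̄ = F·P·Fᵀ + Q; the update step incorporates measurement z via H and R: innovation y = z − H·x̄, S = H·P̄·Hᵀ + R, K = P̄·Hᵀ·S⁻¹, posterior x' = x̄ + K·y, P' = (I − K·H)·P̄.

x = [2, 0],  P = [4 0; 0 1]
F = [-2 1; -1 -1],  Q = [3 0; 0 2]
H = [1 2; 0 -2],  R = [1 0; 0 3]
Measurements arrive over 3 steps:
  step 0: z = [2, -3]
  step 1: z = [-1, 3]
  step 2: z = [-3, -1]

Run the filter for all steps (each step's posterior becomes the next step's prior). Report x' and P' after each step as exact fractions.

step 0: x̄ = F·x = [-4, -2]
step 0: P̄ = F·P·Fᵀ + Q = [20 7; 7 7]
step 0: y = z − H·x̄ = [10, -7]
step 0: S = H·P̄·Hᵀ + R = [77 -42; -42 31]
step 0: K = P̄·Hᵀ·S⁻¹ = [466/623 50/89; 9/89 -28/89]
step 0: x' = x̄ + K·y = [-282/623, 108/89]
step 0: P' = (I − K·H)·P̄ = [1516/623 -75/89; -75/89 42/89]
step 1: x̄ = F·x = [1320/623, -474/623]
step 1: P̄ = F·P·Fᵀ + Q = [10327/623 2213/623; 2213/623 2006/623]
step 1: y = z − H·x̄ = [-995/623, 921/623]
step 1: S = H·P̄·Hᵀ + R = [27826/623 -12450/623; -12450/623 9893/623]
step 1: K = P̄·Hᵀ·S⁻¹ = [145823/193066 48569/96533; 18675/193066 -27397/96533]
step 1: x' = x̄ + K·y = [319771/193066, -257721/193066]
step 1: P' = (I − K·H)·P̄ = [437237/193066 -145707/193066; -145707/193066 82191/193066]
step 2: x̄ = F·x = [-897263/193066, -31025/96533]
step 2: P̄ = F·P·Fᵀ + Q = [2993165/193066 323288/96533; 323288/96533 307073/96533]
step 2: y = z − H·x̄ = [442165/193066, -158583/96533]
step 2: S = H·P̄·Hᵀ + R = [8229119/193066 -1874868/96533; -1874868/96533 1517891/96533]
step 2: K = P̄·Hᵀ·S⁻¹ = [42282667/56567657 28130564/56567657; 5624604/56567657 -15940150/56567657]
step 2: x' = x̄ + K·y = [-212270460/56567657, 20887435/56567657]
step 2: P' = (I − K·H)·P̄ = [126674359/56567657 -42195846/56567657; -42195846/56567657 23910225/56567657]

step 0: x' = [-282/623, 108/89], P' = [1516/623 -75/89; -75/89 42/89]
step 1: x' = [319771/193066, -257721/193066], P' = [437237/193066 -145707/193066; -145707/193066 82191/193066]
step 2: x' = [-212270460/56567657, 20887435/56567657], P' = [126674359/56567657 -42195846/56567657; -42195846/56567657 23910225/56567657]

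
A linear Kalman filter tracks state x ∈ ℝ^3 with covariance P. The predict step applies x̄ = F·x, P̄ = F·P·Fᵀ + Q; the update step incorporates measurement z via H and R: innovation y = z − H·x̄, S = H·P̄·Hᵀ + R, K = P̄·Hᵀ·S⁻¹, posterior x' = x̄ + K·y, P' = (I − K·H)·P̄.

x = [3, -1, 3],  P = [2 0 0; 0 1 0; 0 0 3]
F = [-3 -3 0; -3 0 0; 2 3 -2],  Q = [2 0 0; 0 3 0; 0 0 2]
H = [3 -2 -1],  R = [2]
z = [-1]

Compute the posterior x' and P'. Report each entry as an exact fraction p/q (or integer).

x̄ = F·x = [-6, -9, -3]
P̄ = F·P·Fᵀ + Q = [29 18 -21; 18 21 -12; -21 -12 31]
y = z − H·x̄ = [-4]
S = H·P̄·Hᵀ + R = [240]
K = P̄·Hᵀ·S⁻¹ = [3/10; 1/10; -7/24]
x' = x̄ + K·y = [-36/5, -47/5, -11/6]
P' = (I − K·H)·P̄ = [37/5 54/5 0; 54/5 93/5 -5; 0 -5 127/12]

x' = [-36/5, -47/5, -11/6]
P' = [37/5 54/5 0; 54/5 93/5 -5; 0 -5 127/12]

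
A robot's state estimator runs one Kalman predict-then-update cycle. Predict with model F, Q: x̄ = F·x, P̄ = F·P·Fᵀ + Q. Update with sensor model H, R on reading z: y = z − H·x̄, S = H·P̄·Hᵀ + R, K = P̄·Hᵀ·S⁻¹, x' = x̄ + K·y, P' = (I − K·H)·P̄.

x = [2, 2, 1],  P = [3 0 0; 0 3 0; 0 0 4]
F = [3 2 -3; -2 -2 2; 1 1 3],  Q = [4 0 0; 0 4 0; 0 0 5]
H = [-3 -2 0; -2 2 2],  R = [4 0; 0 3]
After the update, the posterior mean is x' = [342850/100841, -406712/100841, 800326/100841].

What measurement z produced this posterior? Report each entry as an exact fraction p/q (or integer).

z = [-2, 1]

x̄ = F·x = [7, -6, 7]
P̄ = F·P·Fᵀ + Q = [79 -54 -21; -54 44 12; -21 12 47]
S = H·P̄·Hᵀ + R = [243 484; 484 1379]
K = P̄·Hᵀ·S⁻¹ = [-28819/100841 -12408/100841; -4434/100841 17644/100841; -23659/100841 20004/100841]
x' − x̄ = [-363037/100841, 198334/100841, 94439/100841] = K·y
y = (KᵀK)⁻¹·Kᵀ·(x' − x̄) = [7, 13]
z = y + H·x̄ = [7, 13] + [-9, -12] = [-2, 1]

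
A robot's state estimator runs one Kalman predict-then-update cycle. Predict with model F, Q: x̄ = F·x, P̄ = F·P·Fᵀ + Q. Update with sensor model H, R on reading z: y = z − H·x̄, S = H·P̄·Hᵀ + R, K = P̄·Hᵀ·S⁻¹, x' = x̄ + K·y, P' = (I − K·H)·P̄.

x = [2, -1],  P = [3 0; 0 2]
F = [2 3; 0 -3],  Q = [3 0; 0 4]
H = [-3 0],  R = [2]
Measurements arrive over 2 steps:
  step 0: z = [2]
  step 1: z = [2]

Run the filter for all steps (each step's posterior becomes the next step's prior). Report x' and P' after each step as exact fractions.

step 0: x̄ = F·x = [1, 3]
step 0: P̄ = F·P·Fᵀ + Q = [33 -18; -18 22]
step 0: y = z − H·x̄ = [5]
step 0: S = H·P̄·Hᵀ + R = [299]
step 0: K = P̄·Hᵀ·S⁻¹ = [-99/299; 54/299]
step 0: x' = x̄ + K·y = [-196/299, 1167/299]
step 0: P' = (I − K·H)·P̄ = [66/299 -36/299; -36/299 3662/299]
step 1: x̄ = F·x = [3109/299, -3501/299]
step 1: P̄ = F·P·Fᵀ + Q = [33687/299 -32742/299; -32742/299 34154/299]
step 1: y = z − H·x̄ = [9925/299]
step 1: S = H·P̄·Hᵀ + R = [303781/299]
step 1: K = P̄·Hᵀ·S⁻¹ = [-101061/303781; 98226/303781]
step 1: x' = x̄ + K·y = [-195904/303781, -296469/303781]
step 1: P' = (I − K·H)·P̄ = [67374/303781 -65484/303781; -65484/303781 2431402/303781]

step 0: x' = [-196/299, 1167/299], P' = [66/299 -36/299; -36/299 3662/299]
step 1: x' = [-195904/303781, -296469/303781], P' = [67374/303781 -65484/303781; -65484/303781 2431402/303781]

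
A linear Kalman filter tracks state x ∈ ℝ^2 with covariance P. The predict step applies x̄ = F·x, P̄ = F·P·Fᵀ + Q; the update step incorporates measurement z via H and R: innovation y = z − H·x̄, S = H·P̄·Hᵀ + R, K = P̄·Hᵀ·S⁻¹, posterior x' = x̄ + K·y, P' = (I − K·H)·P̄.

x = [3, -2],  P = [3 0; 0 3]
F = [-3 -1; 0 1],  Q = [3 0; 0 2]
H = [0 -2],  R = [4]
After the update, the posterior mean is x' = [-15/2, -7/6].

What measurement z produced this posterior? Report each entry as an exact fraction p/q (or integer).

x̄ = F·x = [-7, -2]
P̄ = F·P·Fᵀ + Q = [33 -3; -3 5]
S = H·P̄·Hᵀ + R = [24]
K = P̄·Hᵀ·S⁻¹ = [1/4; -5/12]
x' − x̄ = [-1/2, 5/6] = K·y
y = (KᵀK)⁻¹·Kᵀ·(x' − x̄) = [-2]
z = y + H·x̄ = [-2] + [4] = [2]

z = [2]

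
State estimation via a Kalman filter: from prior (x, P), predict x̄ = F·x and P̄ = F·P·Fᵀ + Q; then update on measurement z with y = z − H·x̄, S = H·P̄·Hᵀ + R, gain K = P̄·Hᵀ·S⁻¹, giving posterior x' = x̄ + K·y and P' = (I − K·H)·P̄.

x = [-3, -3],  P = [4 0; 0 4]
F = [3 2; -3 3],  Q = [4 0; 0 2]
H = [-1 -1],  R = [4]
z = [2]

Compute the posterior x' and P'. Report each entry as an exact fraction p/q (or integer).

x' = [-49/5, 403/55]
P' = [192/5 -184/5; -184/5 2148/55]

x̄ = F·x = [-15, 0]
P̄ = F·P·Fᵀ + Q = [56 -12; -12 74]
y = z − H·x̄ = [-13]
S = H·P̄·Hᵀ + R = [110]
K = P̄·Hᵀ·S⁻¹ = [-2/5; -31/55]
x' = x̄ + K·y = [-49/5, 403/55]
P' = (I − K·H)·P̄ = [192/5 -184/5; -184/5 2148/55]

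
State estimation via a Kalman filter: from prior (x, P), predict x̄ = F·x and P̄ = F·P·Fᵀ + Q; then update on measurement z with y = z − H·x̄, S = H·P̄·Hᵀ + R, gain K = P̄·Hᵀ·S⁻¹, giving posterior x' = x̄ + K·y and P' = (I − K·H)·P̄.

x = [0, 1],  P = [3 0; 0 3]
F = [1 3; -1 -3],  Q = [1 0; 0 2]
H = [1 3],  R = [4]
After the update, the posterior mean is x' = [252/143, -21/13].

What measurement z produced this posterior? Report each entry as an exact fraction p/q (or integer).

x̄ = F·x = [3, -3]
P̄ = F·P·Fᵀ + Q = [31 -30; -30 32]
S = H·P̄·Hᵀ + R = [143]
K = P̄·Hᵀ·S⁻¹ = [-59/143; 6/13]
x' − x̄ = [-177/143, 18/13] = K·y
y = (KᵀK)⁻¹·Kᵀ·(x' − x̄) = [3]
z = y + H·x̄ = [3] + [-6] = [-3]

z = [-3]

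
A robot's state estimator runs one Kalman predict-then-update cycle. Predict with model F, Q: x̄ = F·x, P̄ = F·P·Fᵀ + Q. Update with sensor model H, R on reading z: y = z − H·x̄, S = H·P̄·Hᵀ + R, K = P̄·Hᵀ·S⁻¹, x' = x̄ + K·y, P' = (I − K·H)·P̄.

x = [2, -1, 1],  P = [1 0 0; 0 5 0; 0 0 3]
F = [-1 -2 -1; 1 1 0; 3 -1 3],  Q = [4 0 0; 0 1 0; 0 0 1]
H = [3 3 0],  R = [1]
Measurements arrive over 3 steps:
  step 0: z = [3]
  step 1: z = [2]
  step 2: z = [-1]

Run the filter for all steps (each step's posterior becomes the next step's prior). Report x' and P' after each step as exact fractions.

step 0: x̄ = F·x = [-1, 1, 10]
step 0: P̄ = F·P·Fᵀ + Q = [28 -11 -2; -11 7 -2; -2 -2 42]
step 0: y = z − H·x̄ = [3]
step 0: S = H·P̄·Hᵀ + R = [118]
step 0: K = P̄·Hᵀ·S⁻¹ = [51/118; -6/59; -6/59]
step 0: x' = x̄ + K·y = [35/118, 41/59, 572/59]
step 0: P' = (I − K·H)·P̄ = [703/118 -343/59 188/59; -343/59 341/59 -190/59; 188/59 -190/59 2406/59]
step 1: x̄ = F·x = [-1343/118, 117/118, 3455/118]
step 1: P̄ = F·P·Fᵀ + Q = [5203/118 -5/118 -12107/118; -5/118 131/118 43/118; -12107/118 43/118 63599/118]
step 1: y = z − H·x̄ = [1957/59]
step 1: S = H·P̄·Hᵀ + R = [24017/59]
step 1: K = P̄·Hᵀ·S⁻¹ = [7797/24017; 27/3431; -18096/24017]
step 1: x' = x̄ + K·y = [-29447/48034, 8595/6862, 205949/48034]
step 1: P' = (I − K·H)·P̄ = [57187/48034 -7427/6862 -145505/48034; -7427/6862 7445/6862 19063/6862; -145505/48034 19063/6862 14788589/48034]
step 2: x̄ = F·x = [-148416/24017, 15359/24017, 469341/48034]
step 2: P̄ = F·P·Fᵀ + Q = [7640585/24017 3307/24017 -21983664/24017; 3307/24017 26679/24017 -10362/24017; -21983664/24017 -10362/24017 130604331/48034]
step 2: y = z − H·x̄ = [7982/511]
step 2: S = H·P̄·Hᵀ + R = [1469977/511]
step 2: K = P̄·Hᵀ·S⁻¹ = [487908/1469977; 1914/1469977; -1403874/1469977]
step 2: x' = x̄ + K·y = [-68742600/69088919, 45587909/69088919, -711188685/138177838]
step 2: P' = (I − K·H)·P̄ = [84023567/69088919 -76379675/69088919 -239328264/69088919; -76379675/69088919 76409661/69088919 217334238/69088919; -239328264/69088919 217334238/69088919 13159129413/138177838]

step 0: x' = [35/118, 41/59, 572/59], P' = [703/118 -343/59 188/59; -343/59 341/59 -190/59; 188/59 -190/59 2406/59]
step 1: x' = [-29447/48034, 8595/6862, 205949/48034], P' = [57187/48034 -7427/6862 -145505/48034; -7427/6862 7445/6862 19063/6862; -145505/48034 19063/6862 14788589/48034]
step 2: x' = [-68742600/69088919, 45587909/69088919, -711188685/138177838], P' = [84023567/69088919 -76379675/69088919 -239328264/69088919; -76379675/69088919 76409661/69088919 217334238/69088919; -239328264/69088919 217334238/69088919 13159129413/138177838]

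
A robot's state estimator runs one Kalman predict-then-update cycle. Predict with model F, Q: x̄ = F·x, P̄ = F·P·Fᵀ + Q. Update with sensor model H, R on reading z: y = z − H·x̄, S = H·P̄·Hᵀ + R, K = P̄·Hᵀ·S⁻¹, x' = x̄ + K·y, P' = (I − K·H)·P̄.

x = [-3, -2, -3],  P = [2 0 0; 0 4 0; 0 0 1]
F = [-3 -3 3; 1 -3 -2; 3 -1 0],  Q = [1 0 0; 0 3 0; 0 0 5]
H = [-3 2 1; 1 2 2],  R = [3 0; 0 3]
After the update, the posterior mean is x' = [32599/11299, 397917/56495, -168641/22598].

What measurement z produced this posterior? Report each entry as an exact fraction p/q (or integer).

z = [-2, 2]

x̄ = F·x = [6, 9, -7]
P̄ = F·P·Fᵀ + Q = [64 24 -6; 24 45 18; -6 18 27]
S = H·P̄·Hᵀ + R = [606 84; 84 571]
K = P̄·Hᵀ·S⁻¹ = [-3135/11299 2440/11299; 1326/56495 14646/56495; 2613/22598 1470/11299]
x' − x̄ = [-35195/11299, -110538/56495, -10455/22598] = K·y
y = (KᵀK)⁻¹·Kᵀ·(x' − x̄) = [5, -8]
z = y + H·x̄ = [5, -8] + [-7, 10] = [-2, 2]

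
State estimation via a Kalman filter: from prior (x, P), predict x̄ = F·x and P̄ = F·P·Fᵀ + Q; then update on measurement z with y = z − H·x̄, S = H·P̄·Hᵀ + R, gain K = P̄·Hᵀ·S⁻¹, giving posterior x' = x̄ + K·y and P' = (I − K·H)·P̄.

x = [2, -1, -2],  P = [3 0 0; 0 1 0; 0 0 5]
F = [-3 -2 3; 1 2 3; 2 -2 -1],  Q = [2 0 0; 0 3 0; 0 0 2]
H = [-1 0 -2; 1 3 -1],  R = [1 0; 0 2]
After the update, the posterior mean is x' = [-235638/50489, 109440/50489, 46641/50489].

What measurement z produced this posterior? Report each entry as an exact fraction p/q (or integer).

z = [3, 1]

x̄ = F·x = [-10, -6, 8]
P̄ = F·P·Fᵀ + Q = [78 32 -29; 32 55 -13; -29 -13 23]
S = H·P̄·Hᵀ + R = [55 -21; -21 926]
K = P̄·Hᵀ·S⁻¹ = [-14257/50489 10745/50489; -1146/50489 11424/50489; -17653/50489 -5362/50489]
x' − x̄ = [269252/50489, 412374/50489, -357271/50489] = K·y
y = (KᵀK)⁻¹·Kᵀ·(x' − x̄) = [9, 37]
z = y + H·x̄ = [9, 37] + [-6, -36] = [3, 1]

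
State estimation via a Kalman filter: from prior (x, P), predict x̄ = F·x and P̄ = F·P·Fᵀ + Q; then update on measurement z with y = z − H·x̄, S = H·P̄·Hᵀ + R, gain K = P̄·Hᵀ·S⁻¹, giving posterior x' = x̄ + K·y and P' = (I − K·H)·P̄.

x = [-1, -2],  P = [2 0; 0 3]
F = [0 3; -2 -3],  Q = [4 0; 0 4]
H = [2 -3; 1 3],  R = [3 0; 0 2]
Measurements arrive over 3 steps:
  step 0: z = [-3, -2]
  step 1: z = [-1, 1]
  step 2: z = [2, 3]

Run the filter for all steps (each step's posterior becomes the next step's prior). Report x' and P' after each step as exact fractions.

step 0: x' = [-32973/20572, -1447/20572], P' = [10893/20572 639/20572; 639/20572 2757/20572]
step 1: x' = [1708834/36069853, 14078934/36069853], P' = [17971563/36069853 1090743/36069853; 1090743/36069853 4789531/36069853]
step 2: x' = [6981068426/4425186557, 12560833778/30976305899], P' = [4408619439/8850373114 267275427/8850373114; 267275427/8850373114 8223302977/61952611798]

step 0: x̄ = F·x = [-6, 8]
step 0: P̄ = F·P·Fᵀ + Q = [31 -27; -27 39]
step 0: y = z − H·x̄ = [33, -20]
step 0: S = H·P̄·Hᵀ + R = [802 -370; -370 222]
step 0: K = P̄·Hᵀ·S⁻¹ = [179/556 6405/20572; -63/556 4455/20572]
step 0: x' = x̄ + K·y = [-32973/20572, -1447/20572]
step 0: P' = (I − K·H)·P̄ = [10893/20572 639/20572; 639/20572 2757/20572]
step 1: x̄ = F·x = [-4341/20572, 70287/20572]
step 1: P̄ = F·P·Fᵀ + Q = [107101/20572 -28647/20572; -28647/20572 158341/20572]
step 1: y = z − H·x̄ = [198971/20572, -46487/5143]
step 1: S = H·P̄·Hᵀ + R = [2258953/20572 -324202/5143; -324202/5143 350358/5143]
step 1: K = P̄·Hᵀ·S⁻¹ = [10890299/36069853 10621896/36069853; -4062369/36069853 7729668/36069853]
step 1: x' = x̄ + K·y = [1708834/36069853, 14078934/36069853]
step 1: P' = (I − K·H)·P̄ = [17971563/36069853 1090743/36069853; 1090743/36069853 4789531/36069853]
step 2: x̄ = F·x = [42236802/36069853, -45654470/36069853]
step 2: P̄ = F·P·Fᵀ + Q = [187385191/36069853 -49650237/36069853; -49650237/36069853 272360359/36069853]
step 2: y = z − H·x̄ = [-149297308/36069853, 202936167/36069853]
step 2: S = H·P̄·Hᵀ + R = [3904796398/36069853 -2225423560/36069853; -2225423560/36069853 2412866706/36069853]
step 2: K = P̄·Hᵀ·S⁻¹ = [2671804199/8850373114 1302611430/4425186557; -6976017651/61952611798 6635209230/30976305899]
step 2: x' = x̄ + K·y = [6981068426/4425186557, 12560833778/30976305899]
step 2: P' = (I − K·H)·P̄ = [4408619439/8850373114 267275427/8850373114; 267275427/8850373114 8223302977/61952611798]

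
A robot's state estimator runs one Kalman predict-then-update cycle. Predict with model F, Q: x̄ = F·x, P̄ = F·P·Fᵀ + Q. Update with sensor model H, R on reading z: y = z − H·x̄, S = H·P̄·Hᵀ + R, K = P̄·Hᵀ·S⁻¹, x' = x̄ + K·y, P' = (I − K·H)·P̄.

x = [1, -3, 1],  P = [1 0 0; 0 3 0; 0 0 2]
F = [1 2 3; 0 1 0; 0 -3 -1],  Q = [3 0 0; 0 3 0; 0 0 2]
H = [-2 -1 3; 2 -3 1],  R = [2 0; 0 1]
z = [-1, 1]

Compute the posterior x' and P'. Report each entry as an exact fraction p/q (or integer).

x̄ = F·x = [-2, -3, 8]
P̄ = F·P·Fᵀ + Q = [34 6 -24; 6 6 -9; -24 -9 31]
y = z − H·x̄ = [-32, -12]
S = H·P̄·Hᵀ + R = [789 -7; -7 108]
K = P̄·Hᵀ·S⁻¹ = [-15586/85163 19492/85163; -4965/85163 -12150/85163; 16270/85163 8940/85163]
x' = x̄ + K·y = [94522/85163, 49191/85163, 53384/85163]
P' = (I − K·H)·P̄ = [113194/85163 101988/85163 99068/85163; 101988/85163 105303/85163 99783/85163; 99068/85163 99783/85163 110153/85163]

x' = [94522/85163, 49191/85163, 53384/85163]
P' = [113194/85163 101988/85163 99068/85163; 101988/85163 105303/85163 99783/85163; 99068/85163 99783/85163 110153/85163]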